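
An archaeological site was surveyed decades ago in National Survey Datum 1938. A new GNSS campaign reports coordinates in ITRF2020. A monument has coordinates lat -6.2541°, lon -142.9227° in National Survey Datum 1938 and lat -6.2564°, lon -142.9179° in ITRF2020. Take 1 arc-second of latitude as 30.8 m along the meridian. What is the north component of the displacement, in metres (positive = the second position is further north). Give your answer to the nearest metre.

Δφ = -6.2564° − -6.2541° = -0.0023°; Δλ = -142.9179° − -142.9227° = +0.0048°.
1° of latitude = 3600 × 30.80 = 110880 m.
ΔN = Δφ × 110880 = -255.0 m; ΔE = Δλ × 110880 × cos(-6.2541°) = +0.0048 × 110880 × 0.994049 = 529.1 m.

ΔN = -255 m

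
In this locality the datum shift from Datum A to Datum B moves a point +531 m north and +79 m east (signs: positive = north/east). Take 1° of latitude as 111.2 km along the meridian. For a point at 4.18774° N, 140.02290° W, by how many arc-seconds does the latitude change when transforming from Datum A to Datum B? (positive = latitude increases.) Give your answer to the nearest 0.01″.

Δφ = 17.19″

1° of latitude = 111.2 km, so Δφ = 531.0 / 111200 = 0.0047752° = 17.191″.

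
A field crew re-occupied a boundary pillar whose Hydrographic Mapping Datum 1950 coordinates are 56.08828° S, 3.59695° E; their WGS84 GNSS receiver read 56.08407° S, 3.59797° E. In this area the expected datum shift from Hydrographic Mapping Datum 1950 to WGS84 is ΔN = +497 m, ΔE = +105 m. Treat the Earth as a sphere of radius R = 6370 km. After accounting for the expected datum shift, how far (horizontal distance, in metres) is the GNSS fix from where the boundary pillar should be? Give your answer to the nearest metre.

Observed coordinate differences: Δφ = +0.00421°, Δλ = +0.00102°.
Converting to metres (1° lat = 111177 m, cos φ = 0.557915): observed ΔN = 468.1 m, observed ΔE = 63.3 m.
Subtracting the expected shift leaves a residual of 468.1 − (497) = -28.9 m north and 63.3 − (105) = -41.7 m east.
Residual distance = √((-28.9)² + (-41.7)²) = 50.8 m.

51 m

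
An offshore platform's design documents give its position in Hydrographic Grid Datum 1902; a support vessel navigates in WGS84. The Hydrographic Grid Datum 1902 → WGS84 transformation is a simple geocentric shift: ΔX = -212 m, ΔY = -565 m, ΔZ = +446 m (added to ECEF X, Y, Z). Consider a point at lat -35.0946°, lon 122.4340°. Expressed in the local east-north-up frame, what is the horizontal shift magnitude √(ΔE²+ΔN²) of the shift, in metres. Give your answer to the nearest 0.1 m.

The local east axis at (φ, λ) is (−sin λ, cos λ, 0), so ΔE = −sin(122.4340°)·(-212) + cos(122.4340°)·(-565) = 481.96 m.
The local north axis is (−sin φ cos λ, −sin φ sin λ, cos φ), giving ΔN = 65.370 − 274.163 + 364.919 = 156.13 m.
Horizontal magnitude = √(ΔE² + ΔN²) = √(481.96² + 156.13²) = 506.61 m.

506.6 m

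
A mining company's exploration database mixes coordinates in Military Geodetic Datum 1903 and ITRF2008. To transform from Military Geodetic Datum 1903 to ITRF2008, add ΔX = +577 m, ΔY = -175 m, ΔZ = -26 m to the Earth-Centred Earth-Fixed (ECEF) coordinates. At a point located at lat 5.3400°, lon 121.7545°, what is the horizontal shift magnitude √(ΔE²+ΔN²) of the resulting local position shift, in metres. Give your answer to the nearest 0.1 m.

398.9 m

The local east axis at (φ, λ) is (−sin λ, cos λ, 0), so ΔE = −sin(121.7545°)·577 + cos(121.7545°)·(-175) = -398.53 m.
The local north axis is (−sin φ cos λ, −sin φ sin λ, cos φ), giving ΔN = 28.261 + 13.849 − 25.887 = 16.22 m.
Horizontal magnitude = √(ΔE² + ΔN²) = √((-398.53)² + 16.22²) = 398.86 m.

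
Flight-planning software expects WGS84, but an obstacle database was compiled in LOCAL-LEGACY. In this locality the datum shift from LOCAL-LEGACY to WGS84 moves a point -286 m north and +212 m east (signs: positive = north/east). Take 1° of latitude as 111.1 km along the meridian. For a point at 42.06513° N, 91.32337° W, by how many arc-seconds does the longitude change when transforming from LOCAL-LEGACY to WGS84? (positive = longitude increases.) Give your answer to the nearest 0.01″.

Δλ = 9.25″

At latitude 42.06513°, cos φ = 0.742384.
1° of longitude at this latitude = 111.1 × cos φ = 82.48 km, so Δλ = 212.0 / 82478.8 = 0.0025704° = 9.253″.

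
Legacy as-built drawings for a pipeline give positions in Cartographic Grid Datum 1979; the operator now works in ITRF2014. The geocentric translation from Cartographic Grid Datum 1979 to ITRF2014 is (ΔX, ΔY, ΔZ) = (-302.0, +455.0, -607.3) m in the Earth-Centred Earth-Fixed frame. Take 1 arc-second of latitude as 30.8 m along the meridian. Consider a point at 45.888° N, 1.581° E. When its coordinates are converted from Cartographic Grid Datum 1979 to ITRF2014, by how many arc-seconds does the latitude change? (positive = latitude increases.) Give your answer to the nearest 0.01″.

sin φ = 0.717981, cos φ = 0.696063, sin λ = 0.027590, cos λ = 0.999619.
North component: ΔN = −sin φ cos λ·ΔX − sin φ sin λ·ΔY + cos φ·ΔZ = −(0.717981)(0.999619)(-302.0) − (0.717981)(0.027590)(455.0) + (0.696063)(-607.3) = -214.98 m.
1° of latitude spans 3600 × 30.80 = 110880 m, so Δφ = -214.98 / 110880 × 3600 = -6.980″.

Δφ = -6.98″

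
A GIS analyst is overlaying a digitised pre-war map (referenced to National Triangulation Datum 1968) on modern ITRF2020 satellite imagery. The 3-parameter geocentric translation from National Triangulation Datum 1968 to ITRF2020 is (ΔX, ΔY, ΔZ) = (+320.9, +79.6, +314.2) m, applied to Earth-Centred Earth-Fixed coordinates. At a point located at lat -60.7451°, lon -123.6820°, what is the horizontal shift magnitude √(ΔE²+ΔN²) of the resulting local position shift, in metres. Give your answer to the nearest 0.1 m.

230.7 m

At φ = -60.7451°, λ = -123.6820°: sin φ = -0.872454, cos φ = 0.488696, sin λ = -0.832128, cos λ = -0.554583.
ΔE = −sin λ·ΔX + cos λ·ΔY = −(-0.832128)·(320.9) + (-0.554583)·(79.6) = 222.89 m.
ΔN = −sin φ cos λ·ΔX − sin φ sin λ·ΔY + cos φ·ΔZ = −(-0.872454)(-0.554583)(320.9) − (-0.872454)(-0.832128)(79.6) + (0.488696)(314.2) = -59.51 m.
Horizontal magnitude = √(ΔE² + ΔN²) = √(222.89² + (-59.51)²) = 230.69 m.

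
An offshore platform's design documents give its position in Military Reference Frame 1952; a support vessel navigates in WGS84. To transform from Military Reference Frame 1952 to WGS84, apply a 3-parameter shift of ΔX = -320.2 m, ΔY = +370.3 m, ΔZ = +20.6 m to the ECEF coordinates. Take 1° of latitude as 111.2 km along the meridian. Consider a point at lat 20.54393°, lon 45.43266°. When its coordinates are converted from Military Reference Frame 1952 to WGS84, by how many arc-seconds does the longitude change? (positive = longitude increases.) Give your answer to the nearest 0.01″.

sin φ = 0.350925, cos φ = 0.936403, sin λ = 0.712426, cos λ = 0.701747.
East component: ΔE = −sin λ·ΔX + cos λ·ΔY = −(0.712426)(-320.2) + (0.701747)(370.3) = 487.98 m.
1° of latitude spans 111200 m; at latitude φ, 1° of longitude spans that × cos φ = 104128.1 m, so Δλ = 487.98 / 104128.1 × 3600 = 16.871″.

Δλ = 16.87″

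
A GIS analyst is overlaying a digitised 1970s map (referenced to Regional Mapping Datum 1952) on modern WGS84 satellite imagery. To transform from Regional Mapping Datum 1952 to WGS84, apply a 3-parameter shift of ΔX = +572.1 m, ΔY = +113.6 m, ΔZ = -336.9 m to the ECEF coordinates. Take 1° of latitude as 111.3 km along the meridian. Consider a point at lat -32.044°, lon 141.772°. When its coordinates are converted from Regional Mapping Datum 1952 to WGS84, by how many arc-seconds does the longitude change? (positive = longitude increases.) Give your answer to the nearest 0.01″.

Δλ = -16.91″

sin φ = -0.530570, cos φ = 0.847641, sin λ = 0.618792, cos λ = -0.785555.
East component: ΔE = −sin λ·ΔX + cos λ·ΔY = −(0.618792)(572.1) + (-0.785555)(113.6) = -443.25 m.
1° of latitude spans 111300 m; at latitude φ, 1° of longitude spans that × cos φ = 94342.4 m, so Δλ = -443.25 / 94342.4 × 3600 = -16.914″.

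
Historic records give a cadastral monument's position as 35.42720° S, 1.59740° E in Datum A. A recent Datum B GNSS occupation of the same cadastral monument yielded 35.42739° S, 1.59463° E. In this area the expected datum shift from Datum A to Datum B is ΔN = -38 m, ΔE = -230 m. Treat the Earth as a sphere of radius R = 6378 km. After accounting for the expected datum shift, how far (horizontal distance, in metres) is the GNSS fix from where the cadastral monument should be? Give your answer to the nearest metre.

27 m

Observed coordinate differences: Δφ = -0.00019°, Δλ = -0.00277°.
Converting to metres (1° lat = 111317 m, cos φ = 0.814853): observed ΔN = -21.2 m, observed ΔE = -251.3 m.
Subtracting the expected shift leaves a residual of -21.2 − (-38) = 16.8 m north and -251.3 − (-230) = -21.3 m east.
Residual distance = √(16.8² + (-21.3)²) = 27.1 m.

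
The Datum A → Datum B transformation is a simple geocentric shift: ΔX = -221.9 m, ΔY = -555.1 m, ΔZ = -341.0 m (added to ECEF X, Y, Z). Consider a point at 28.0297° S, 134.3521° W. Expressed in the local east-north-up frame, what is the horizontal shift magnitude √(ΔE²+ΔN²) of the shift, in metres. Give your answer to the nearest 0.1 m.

233.1 m

The local east axis at (φ, λ) is (−sin λ, cos λ, 0), so ΔE = −sin(-134.3521°)·(-221.9) + cos(-134.3521°)·(-555.1) = 229.38 m.
The local north axis is (−sin φ cos λ, −sin φ sin λ, cos φ), giving ΔN = 72.897 + 186.528 − 301.002 = -41.58 m.
Horizontal magnitude = √(ΔE² + ΔN²) = √(229.38² + (-41.58)²) = 233.12 m.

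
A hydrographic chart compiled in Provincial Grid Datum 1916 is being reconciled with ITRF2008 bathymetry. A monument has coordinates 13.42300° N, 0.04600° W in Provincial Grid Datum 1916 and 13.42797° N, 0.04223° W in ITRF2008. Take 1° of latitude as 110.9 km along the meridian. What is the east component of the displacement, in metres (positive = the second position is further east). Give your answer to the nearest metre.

Δφ = 13.42797° − 13.42300° = +0.00497°; Δλ = -0.04223° − -0.04600° = +0.00377°.
ΔN = Δφ × 110900 = 551.2 m; ΔE = Δλ × 110900 × cos(13.42300°) = +0.00377 × 110900 × 0.972683 = 406.7 m.

ΔE = 407 m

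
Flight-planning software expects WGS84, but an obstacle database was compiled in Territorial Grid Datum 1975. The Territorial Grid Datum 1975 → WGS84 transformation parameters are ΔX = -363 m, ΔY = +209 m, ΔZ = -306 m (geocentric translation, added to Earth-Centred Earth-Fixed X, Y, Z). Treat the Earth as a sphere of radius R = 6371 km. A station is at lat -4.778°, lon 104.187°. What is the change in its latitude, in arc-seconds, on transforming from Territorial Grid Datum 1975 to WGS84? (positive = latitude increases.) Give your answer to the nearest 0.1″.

sin φ = -0.083295, cos φ = 0.996525, sin λ = 0.969501, cos λ = -0.245087.
North component: ΔN = −sin φ cos λ·ΔX − sin φ sin λ·ΔY + cos φ·ΔZ = −(-0.083295)(-0.245087)(-363) − (-0.083295)(0.969501)(209) + (0.996525)(-306) = -280.65 m.
1° of latitude spans πR/180 = 111195 m, so Δφ = -280.65 / 111195 × 3600 = -9.086″.

Δφ = -9.1″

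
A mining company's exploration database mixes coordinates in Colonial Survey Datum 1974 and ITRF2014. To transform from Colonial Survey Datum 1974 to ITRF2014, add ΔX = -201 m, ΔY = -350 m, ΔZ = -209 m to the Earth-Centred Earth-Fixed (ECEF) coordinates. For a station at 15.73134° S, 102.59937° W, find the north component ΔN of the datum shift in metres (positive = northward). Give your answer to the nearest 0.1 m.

ΔN = -96.7 m

At φ = -15.73134°, λ = -102.59937°: sin φ = -0.271127, cos φ = 0.962544, sin λ = -0.975919, cos λ = -0.218133.
ΔN = −sin φ cos λ·ΔX − sin φ sin λ·ΔY + cos φ·ΔZ = −(-0.271127)(-0.218133)(-201) − (-0.271127)(-0.975919)(-350) + (0.962544)(-209) = -96.67 m.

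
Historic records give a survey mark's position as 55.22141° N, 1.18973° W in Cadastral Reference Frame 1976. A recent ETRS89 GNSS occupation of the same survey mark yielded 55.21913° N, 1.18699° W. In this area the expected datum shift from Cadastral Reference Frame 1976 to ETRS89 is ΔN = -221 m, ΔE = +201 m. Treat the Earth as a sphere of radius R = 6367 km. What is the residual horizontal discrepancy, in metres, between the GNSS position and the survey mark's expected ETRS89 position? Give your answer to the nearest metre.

42 m

Observed coordinate differences: Δφ = -0.00228°, Δλ = +0.00274°.
Converting to metres (1° lat = 111125 m, cos φ = 0.570407): observed ΔN = -253.4 m, observed ΔE = 173.7 m.
Subtracting the expected shift leaves a residual of -253.4 − (-221) = -32.4 m north and 173.7 − (201) = -27.3 m east.
Residual distance = √((-32.4)² + (-27.3)²) = 42.4 m.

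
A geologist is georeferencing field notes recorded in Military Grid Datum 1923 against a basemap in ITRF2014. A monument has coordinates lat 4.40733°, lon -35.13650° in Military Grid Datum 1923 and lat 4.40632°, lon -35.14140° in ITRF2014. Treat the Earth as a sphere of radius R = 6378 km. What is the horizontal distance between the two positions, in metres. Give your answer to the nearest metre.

555 m

Δφ = 4.40632° − 4.40733° = -0.00101°; Δλ = -35.14140° − -35.13650° = -0.00490°.
1° along a meridian = πR/180 = 111317 m.
ΔN = Δφ × 111317 = -112.4 m; ΔE = Δλ × 111317 × cos(4.40733°) = -0.00490 × 111317 × 0.997043 = -543.8 m.
Distance = √(ΔE² + ΔN²) = √((-543.8)² + (-112.4)²) = 555.3 m.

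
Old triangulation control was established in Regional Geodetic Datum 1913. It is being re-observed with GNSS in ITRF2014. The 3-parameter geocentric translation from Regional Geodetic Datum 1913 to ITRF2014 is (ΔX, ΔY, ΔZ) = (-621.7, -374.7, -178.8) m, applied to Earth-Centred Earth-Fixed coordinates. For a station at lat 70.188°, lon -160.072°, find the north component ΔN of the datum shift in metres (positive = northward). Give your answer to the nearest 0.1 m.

ΔN = -730.6 m

At φ = 70.188°, λ = -160.072°: sin φ = 0.940810, cos φ = 0.338935, sin λ = -0.340839, cos λ = -0.940122.
ΔN = −sin φ cos λ·ΔX − sin φ sin λ·ΔY + cos φ·ΔZ = −(0.940810)(-0.940122)(-621.7) − (0.940810)(-0.340839)(-374.7) + (0.338935)(-178.8) = -730.63 m.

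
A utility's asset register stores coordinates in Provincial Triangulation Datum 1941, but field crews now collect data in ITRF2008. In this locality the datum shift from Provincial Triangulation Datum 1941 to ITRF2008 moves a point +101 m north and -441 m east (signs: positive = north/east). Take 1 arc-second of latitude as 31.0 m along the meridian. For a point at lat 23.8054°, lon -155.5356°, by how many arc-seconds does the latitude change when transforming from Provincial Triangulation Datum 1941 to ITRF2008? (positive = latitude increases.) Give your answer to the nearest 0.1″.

1″ of latitude = 31.00 m, so Δφ = 101.0 / 31.00 = 3.258″.

Δφ = 3.3″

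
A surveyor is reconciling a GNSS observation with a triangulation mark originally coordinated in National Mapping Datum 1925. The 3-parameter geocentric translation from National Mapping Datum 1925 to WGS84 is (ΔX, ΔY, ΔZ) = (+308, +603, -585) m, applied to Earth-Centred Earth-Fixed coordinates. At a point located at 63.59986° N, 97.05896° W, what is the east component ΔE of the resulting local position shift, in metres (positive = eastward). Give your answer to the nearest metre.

The local east axis at (φ, λ) is (−sin λ, cos λ, 0), so ΔE = −sin(-97.05896°)·308 + cos(-97.05896°)·603 = 231.56 m.

ΔE = 232 m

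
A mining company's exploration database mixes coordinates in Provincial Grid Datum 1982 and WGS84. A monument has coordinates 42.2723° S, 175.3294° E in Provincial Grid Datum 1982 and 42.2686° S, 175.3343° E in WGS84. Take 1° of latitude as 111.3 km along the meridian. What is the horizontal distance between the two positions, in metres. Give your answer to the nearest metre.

Δφ = -42.2686° − -42.2723° = +0.0037°; Δλ = 175.3343° − 175.3294° = +0.0049°.
ΔN = Δφ × 111300 = 411.8 m; ΔE = Δλ × 111300 × cos(-42.2723°) = +0.0049 × 111300 × 0.739956 = 403.6 m.
Distance = √(ΔE² + ΔN²) = √(403.6² + 411.8²) = 576.6 m.

577 m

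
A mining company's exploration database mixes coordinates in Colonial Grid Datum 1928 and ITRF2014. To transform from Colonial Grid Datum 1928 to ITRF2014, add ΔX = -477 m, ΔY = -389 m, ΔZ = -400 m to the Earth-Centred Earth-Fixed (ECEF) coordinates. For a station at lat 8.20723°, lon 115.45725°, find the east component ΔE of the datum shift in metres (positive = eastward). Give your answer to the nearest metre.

The local east axis at (φ, λ) is (−sin λ, cos λ, 0), so ΔE = −sin(115.45725°)·(-477) + cos(115.45725°)·(-389) = 597.89 m.

ΔE = 598 m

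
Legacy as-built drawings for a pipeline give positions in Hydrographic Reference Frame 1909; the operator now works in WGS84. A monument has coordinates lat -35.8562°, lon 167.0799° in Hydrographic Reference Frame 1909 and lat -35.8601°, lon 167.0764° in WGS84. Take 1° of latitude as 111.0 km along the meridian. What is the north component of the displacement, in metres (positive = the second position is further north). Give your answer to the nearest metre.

Δφ = -35.8601° − -35.8562° = -0.0039°; Δλ = 167.0764° − 167.0799° = -0.0035°.
ΔN = Δφ × 111000 = -432.9 m; ΔE = Δλ × 111000 × cos(-35.8562°) = -0.0035 × 111000 × 0.810490 = -314.9 m.

ΔN = -433 m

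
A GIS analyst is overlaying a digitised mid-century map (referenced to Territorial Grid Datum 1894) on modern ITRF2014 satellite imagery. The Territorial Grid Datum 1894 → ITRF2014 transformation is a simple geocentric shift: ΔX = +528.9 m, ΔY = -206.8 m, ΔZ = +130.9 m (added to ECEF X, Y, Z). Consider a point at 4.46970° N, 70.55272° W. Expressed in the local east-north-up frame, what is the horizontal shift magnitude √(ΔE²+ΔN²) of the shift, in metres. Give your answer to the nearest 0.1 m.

441.7 m

The local east axis at (φ, λ) is (−sin λ, cos λ, 0), so ΔE = −sin(-70.55272°)·528.9 + cos(-70.55272°)·(-206.8) = 429.87 m.
The local north axis is (−sin φ cos λ, −sin φ sin λ, cos φ), giving ΔN = -13.723 − 15.197 + 130.502 = 101.58 m.
Horizontal magnitude = √(ΔE² + ΔN²) = √(429.87² + 101.58²) = 441.71 m.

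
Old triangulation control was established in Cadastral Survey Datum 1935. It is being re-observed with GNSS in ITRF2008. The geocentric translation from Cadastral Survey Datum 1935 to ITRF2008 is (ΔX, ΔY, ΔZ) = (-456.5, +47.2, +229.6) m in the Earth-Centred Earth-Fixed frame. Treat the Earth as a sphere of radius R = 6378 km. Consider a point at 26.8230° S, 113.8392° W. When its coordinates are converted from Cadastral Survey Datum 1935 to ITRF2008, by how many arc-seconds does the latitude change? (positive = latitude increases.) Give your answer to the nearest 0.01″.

Δφ = 8.69″

sin φ = -0.451236, cos φ = 0.892405, sin λ = -0.914683, cos λ = -0.404171.
North component: ΔN = −sin φ cos λ·ΔX − sin φ sin λ·ΔY + cos φ·ΔZ = −(-0.451236)(-0.404171)(-456.5) − (-0.451236)(-0.914683)(47.2) + (0.892405)(229.6) = 268.67 m.
1° of latitude spans πR/180 = 111317 m, so Δφ = 268.67 / 111317 × 3600 = 8.689″.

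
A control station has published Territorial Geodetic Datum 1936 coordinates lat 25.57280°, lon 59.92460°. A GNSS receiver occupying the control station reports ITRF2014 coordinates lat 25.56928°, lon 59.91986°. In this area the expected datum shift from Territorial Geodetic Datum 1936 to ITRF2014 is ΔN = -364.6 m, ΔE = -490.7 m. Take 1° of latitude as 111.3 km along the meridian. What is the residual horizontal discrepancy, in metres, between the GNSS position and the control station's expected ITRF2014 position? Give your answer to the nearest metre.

Observed coordinate differences: Δφ = -0.00352°, Δλ = -0.00474°.
Converting to metres (1° lat = 111300 m, cos φ = 0.902038): observed ΔN = -391.8 m, observed ΔE = -475.9 m.
Subtracting the expected shift leaves a residual of -391.8 − (-364.6) = -27.2 m north and -475.9 − (-490.7) = 14.8 m east.
Residual distance = √((-27.2)² + 14.8²) = 31.0 m.

31 m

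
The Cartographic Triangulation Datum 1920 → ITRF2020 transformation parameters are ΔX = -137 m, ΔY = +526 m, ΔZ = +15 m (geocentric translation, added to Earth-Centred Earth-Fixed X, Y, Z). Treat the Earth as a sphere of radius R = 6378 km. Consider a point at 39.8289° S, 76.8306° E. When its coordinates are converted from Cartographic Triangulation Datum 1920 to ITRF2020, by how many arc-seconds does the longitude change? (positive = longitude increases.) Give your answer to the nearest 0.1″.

sin φ = -0.640497, cos φ = 0.767961, sin λ = 0.973701, cos λ = 0.227831.
East component: ΔE = −sin λ·ΔX + cos λ·ΔY = −(0.973701)(-137) + (0.227831)(526) = 253.24 m.
1° of latitude spans πR/180 = 111317 m; at latitude φ, 1° of longitude spans that × cos φ = 85487.1 m, so Δλ = 253.24 / 85487.1 × 3600 = 10.664″.

Δλ = 10.7″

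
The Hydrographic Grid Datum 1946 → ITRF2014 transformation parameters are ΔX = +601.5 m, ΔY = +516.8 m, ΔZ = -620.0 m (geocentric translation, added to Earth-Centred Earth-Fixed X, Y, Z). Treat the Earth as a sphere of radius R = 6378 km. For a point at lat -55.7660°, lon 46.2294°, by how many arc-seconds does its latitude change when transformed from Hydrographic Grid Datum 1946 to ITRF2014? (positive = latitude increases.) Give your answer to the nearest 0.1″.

sin φ = -0.826747, cos φ = 0.562574, sin λ = 0.722115, cos λ = 0.691773.
North component: ΔN = −sin φ cos λ·ΔX − sin φ sin λ·ΔY + cos φ·ΔZ = −(-0.826747)(0.691773)(601.5) − (-0.826747)(0.722115)(516.8) + (0.562574)(-620.0) = 303.75 m.
1° of latitude spans πR/180 = 111317 m, so Δφ = 303.75 / 111317 × 3600 = 9.823″.

Δφ = 9.8″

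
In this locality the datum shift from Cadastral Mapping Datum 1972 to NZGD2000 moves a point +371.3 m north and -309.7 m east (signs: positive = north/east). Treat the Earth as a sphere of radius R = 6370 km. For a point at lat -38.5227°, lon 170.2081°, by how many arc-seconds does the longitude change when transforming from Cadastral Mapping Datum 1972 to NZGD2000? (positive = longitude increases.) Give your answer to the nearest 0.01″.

Δλ = -12.82″

At latitude -38.5227°, cos φ = 0.782361.
One radian of longitude at latitude φ spans R cos φ, so Δλ = ΔE / (R cos φ) = -309.7 / (6370000 × 0.782361) = -6.2143e-05 rad = -12.818″.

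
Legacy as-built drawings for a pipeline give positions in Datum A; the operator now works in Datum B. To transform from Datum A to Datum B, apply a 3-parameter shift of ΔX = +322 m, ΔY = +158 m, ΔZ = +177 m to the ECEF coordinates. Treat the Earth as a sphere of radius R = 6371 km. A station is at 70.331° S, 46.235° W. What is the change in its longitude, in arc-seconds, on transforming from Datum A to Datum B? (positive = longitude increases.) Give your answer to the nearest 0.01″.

sin φ = -0.941653, cos φ = 0.336586, sin λ = -0.722183, cos λ = 0.691702.
East component: ΔE = −sin λ·ΔX + cos λ·ΔY = −(-0.722183)(322) + (0.691702)(158) = 341.83 m.
1° of latitude spans πR/180 = 111195 m; at latitude φ, 1° of longitude spans that × cos φ = 37426.6 m, so Δλ = 341.83 / 37426.6 × 3600 = 32.880″.

Δλ = 32.88″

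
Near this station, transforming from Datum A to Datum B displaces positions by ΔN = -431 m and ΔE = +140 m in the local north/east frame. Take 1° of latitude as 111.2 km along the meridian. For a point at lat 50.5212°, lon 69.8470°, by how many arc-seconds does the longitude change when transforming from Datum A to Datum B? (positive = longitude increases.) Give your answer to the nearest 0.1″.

At latitude 50.5212°, cos φ = 0.635793.
1° of longitude at this latitude = 111.2 × cos φ = 70.70 km, so Δλ = 140.0 / 70700.1 = 0.0019802° = 7.129″.

Δλ = 7.1″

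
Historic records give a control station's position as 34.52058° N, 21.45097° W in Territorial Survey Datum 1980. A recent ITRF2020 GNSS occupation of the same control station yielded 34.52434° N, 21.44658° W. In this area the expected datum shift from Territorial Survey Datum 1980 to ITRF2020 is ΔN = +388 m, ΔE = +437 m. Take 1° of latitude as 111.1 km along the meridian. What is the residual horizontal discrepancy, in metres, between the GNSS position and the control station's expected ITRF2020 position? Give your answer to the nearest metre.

Observed coordinate differences: Δφ = +0.00376°, Δλ = +0.00439°.
Converting to metres (1° lat = 111100 m, cos φ = 0.823923): observed ΔN = 417.7 m, observed ΔE = 401.9 m.
Subtracting the expected shift leaves a residual of 417.7 − (388) = 29.7 m north and 401.9 − (437) = -35.1 m east.
Residual distance = √(29.7² + (-35.1)²) = 46.0 m.

46 m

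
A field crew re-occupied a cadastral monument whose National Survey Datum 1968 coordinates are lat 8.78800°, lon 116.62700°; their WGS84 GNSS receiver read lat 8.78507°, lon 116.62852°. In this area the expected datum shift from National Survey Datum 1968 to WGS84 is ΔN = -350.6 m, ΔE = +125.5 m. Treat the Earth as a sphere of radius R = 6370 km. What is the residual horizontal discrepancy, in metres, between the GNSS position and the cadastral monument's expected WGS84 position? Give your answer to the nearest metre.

48 m

Observed coordinate differences: Δφ = -0.00293°, Δλ = +0.00152°.
Converting to metres (1° lat = 111177 m, cos φ = 0.988260): observed ΔN = -325.7 m, observed ΔE = 167.0 m.
Subtracting the expected shift leaves a residual of -325.7 − (-350.6) = 24.9 m north and 167.0 − (125.5) = 41.5 m east.
Residual distance = √(24.9² + 41.5²) = 48.4 m.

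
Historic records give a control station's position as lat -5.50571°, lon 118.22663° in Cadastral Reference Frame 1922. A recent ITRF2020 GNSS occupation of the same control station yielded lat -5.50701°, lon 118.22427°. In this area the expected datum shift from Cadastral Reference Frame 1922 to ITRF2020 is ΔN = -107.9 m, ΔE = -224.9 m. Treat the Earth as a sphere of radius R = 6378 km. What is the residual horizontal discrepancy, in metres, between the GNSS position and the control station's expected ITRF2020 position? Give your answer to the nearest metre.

Observed coordinate differences: Δφ = -0.00130°, Δλ = -0.00236°.
Converting to metres (1° lat = 111317 m, cos φ = 0.995387): observed ΔN = -144.7 m, observed ΔE = -261.5 m.
Subtracting the expected shift leaves a residual of -144.7 − (-107.9) = -36.8 m north and -261.5 − (-224.9) = -36.6 m east.
Residual distance = √((-36.8)² + (-36.6)²) = 51.9 m.

52 m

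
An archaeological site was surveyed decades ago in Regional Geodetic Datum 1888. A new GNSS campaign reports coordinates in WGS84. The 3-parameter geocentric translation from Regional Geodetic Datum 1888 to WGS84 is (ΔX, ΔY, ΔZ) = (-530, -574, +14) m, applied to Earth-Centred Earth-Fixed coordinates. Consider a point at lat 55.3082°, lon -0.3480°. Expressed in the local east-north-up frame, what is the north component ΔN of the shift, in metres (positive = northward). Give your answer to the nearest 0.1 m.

ΔN = 440.9 m

The local north axis is (−sin φ cos λ, −sin φ sin λ, cos φ), giving ΔN = 435.771 − 2.867 + 7.968 = 440.87 m.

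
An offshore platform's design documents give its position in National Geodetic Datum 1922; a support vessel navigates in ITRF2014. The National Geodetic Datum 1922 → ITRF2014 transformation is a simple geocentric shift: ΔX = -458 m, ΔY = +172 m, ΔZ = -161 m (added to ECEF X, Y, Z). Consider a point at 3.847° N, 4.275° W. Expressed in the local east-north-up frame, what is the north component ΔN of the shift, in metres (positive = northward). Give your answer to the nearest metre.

At φ = 3.847°, λ = -4.275°: sin φ = 0.067092, cos φ = 0.997747, sin λ = -0.074544, cos λ = 0.997218.
ΔN = −sin φ cos λ·ΔX − sin φ sin λ·ΔY + cos φ·ΔZ = −(0.067092)(0.997218)(-458) − (0.067092)(-0.074544)(172) + (0.997747)(-161) = -129.13 m.

ΔN = -129 m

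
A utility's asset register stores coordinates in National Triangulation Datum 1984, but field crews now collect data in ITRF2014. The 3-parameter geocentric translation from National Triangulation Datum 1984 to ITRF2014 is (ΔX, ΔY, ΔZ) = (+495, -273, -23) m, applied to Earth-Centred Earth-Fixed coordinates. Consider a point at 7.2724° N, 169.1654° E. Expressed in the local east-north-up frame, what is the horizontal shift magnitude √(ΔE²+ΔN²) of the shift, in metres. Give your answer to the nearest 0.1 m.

180.8 m

At φ = 7.2724°, λ = 169.1654°: sin φ = 0.126587, cos φ = 0.991956, sin λ = 0.187974, cos λ = -0.982174.
ΔE = −sin λ·ΔX + cos λ·ΔY = −(0.187974)·(495) + (-0.982174)·(-273) = 175.09 m.
ΔN = −sin φ cos λ·ΔX − sin φ sin λ·ΔY + cos φ·ΔZ = −(0.126587)(-0.982174)(495) − (0.126587)(0.187974)(-273) + (0.991956)(-23) = 45.22 m.
Horizontal magnitude = √(ΔE² + ΔN²) = √(175.09² + 45.22²) = 180.83 m.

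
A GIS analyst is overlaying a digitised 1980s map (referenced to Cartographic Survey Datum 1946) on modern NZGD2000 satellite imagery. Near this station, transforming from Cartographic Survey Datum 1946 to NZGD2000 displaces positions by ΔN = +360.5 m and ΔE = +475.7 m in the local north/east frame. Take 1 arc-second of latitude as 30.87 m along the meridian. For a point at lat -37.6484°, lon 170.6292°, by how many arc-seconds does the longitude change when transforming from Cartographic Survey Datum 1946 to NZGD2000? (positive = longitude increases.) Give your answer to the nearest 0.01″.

At latitude -37.6484°, cos φ = 0.791774.
1″ of longitude at this latitude = 30.87 × cos φ = 24.4421 m, so Δλ = 475.7 / 24.4421 = 19.462″.

Δλ = 19.46″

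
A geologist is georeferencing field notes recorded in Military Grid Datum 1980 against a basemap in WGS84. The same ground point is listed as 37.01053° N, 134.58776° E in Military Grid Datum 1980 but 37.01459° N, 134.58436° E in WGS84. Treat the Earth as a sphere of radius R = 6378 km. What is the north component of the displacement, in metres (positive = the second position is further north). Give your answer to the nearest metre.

ΔN = 452 m

Δφ = 37.01459° − 37.01053° = +0.00406°; Δλ = 134.58436° − 134.58776° = -0.00340°.
1° along a meridian = πR/180 = 111317 m.
ΔN = Δφ × 111317 = 451.9 m; ΔE = Δλ × 111317 × cos(37.01053°) = -0.00340 × 111317 × 0.798525 = -302.2 m.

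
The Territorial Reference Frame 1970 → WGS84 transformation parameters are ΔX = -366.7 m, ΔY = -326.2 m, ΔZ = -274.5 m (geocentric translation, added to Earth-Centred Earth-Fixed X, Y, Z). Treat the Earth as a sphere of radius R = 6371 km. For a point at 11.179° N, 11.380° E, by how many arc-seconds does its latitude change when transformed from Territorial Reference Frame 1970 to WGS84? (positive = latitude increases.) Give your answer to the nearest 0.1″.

sin φ = 0.193875, cos φ = 0.981026, sin λ = 0.197315, cos λ = 0.980340.
North component: ΔN = −sin φ cos λ·ΔX − sin φ sin λ·ΔY + cos φ·ΔZ = −(0.193875)(0.980340)(-366.7) − (0.193875)(0.197315)(-326.2) + (0.981026)(-274.5) = -187.12 m.
1° of latitude spans πR/180 = 111195 m, so Δφ = -187.12 / 111195 × 3600 = -6.058″.

Δφ = -6.1″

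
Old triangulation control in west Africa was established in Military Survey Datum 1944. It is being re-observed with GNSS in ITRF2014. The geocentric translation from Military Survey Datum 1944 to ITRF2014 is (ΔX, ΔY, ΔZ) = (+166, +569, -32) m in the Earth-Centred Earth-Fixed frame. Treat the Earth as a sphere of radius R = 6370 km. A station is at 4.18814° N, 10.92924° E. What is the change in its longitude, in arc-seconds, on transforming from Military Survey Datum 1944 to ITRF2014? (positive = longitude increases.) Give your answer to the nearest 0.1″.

sin φ = 0.073032, cos φ = 0.997330, sin λ = 0.189597, cos λ = 0.981862.
East component: ΔE = −sin λ·ΔX + cos λ·ΔY = −(0.189597)(166) + (0.981862)(569) = 527.21 m.
1° of latitude spans πR/180 = 111177 m; at latitude φ, 1° of longitude spans that × cos φ = 110880.6 m, so Δλ = 527.21 / 110880.6 × 3600 = 17.117″.

Δλ = 17.1″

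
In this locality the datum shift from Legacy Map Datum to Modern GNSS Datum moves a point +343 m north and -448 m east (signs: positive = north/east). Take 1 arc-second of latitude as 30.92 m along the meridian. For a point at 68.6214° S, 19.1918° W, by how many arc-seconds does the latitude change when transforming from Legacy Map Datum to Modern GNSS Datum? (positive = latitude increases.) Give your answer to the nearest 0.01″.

1″ of latitude = 30.92 m, so Δφ = 343.0 / 30.92 = 11.093″.

Δφ = 11.09″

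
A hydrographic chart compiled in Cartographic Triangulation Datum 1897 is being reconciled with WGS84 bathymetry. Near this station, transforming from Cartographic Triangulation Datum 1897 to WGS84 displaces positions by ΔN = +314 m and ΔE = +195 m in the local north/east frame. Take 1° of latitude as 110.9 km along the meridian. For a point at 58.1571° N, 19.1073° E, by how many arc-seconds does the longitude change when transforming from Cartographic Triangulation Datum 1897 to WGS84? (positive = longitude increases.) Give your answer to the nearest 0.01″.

Δλ = 12.00″

At latitude 58.1571°, cos φ = 0.527592.
1° of longitude at this latitude = 110.9 × cos φ = 58.51 km, so Δλ = 195.0 / 58510.0 = 0.0033328° = 11.998″.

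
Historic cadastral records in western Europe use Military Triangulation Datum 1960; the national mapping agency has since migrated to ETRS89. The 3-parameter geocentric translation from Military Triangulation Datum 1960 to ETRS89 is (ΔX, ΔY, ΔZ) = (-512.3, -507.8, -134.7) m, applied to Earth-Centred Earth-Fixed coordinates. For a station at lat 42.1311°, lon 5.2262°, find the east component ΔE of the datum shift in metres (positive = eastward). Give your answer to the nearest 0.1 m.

ΔE = -459.0 m

At φ = 42.1311°, λ = 5.2262°: sin φ = 0.670829, cos φ = 0.741612, sin λ = 0.091088, cos λ = 0.995843.
ΔE = −sin λ·ΔX + cos λ·ΔY = −(0.091088)·(-512.3) + (0.995843)·(-507.8) = -459.02 m.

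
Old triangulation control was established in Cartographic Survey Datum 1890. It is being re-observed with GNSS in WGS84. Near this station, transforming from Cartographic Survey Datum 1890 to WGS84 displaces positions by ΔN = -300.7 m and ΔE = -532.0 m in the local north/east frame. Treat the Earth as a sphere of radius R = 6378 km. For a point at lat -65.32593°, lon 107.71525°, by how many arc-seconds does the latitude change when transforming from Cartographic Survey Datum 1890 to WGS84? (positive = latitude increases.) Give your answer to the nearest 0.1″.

Δφ = -9.7″

On a sphere of radius R, 1 rad of latitude = R, so Δφ = ΔN / R = -300.7 / 6378000 = -4.7146e-05 rad = -9.725″.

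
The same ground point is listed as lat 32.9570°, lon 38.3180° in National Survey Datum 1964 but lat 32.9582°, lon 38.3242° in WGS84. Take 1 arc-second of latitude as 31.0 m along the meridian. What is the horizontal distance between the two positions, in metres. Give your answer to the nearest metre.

596 m

Δφ = 32.9582° − 32.9570° = +0.0012°; Δλ = 38.3242° − 38.3180° = +0.0062°.
1° of latitude = 3600 × 31.00 = 111600 m.
ΔN = Δφ × 111600 = 133.9 m; ΔE = Δλ × 111600 × cos(32.9570°) = +0.0062 × 111600 × 0.839079 = 580.6 m.
Distance = √(ΔE² + ΔN²) = √(580.6² + 133.9²) = 595.8 m.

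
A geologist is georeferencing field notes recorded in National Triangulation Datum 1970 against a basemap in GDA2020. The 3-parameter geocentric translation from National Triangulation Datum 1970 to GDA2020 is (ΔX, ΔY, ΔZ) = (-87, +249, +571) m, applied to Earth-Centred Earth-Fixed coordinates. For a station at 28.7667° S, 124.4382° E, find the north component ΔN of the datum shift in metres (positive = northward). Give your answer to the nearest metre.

At φ = -28.7667°, λ = 124.4382°: sin φ = -0.481244, cos φ = 0.876587, sin λ = 0.824737, cos λ = -0.565517.
ΔN = −sin φ cos λ·ΔX − sin φ sin λ·ΔY + cos φ·ΔZ = −(-0.481244)(-0.565517)(-87) − (-0.481244)(0.824737)(249) + (0.876587)(571) = 623.04 m.

ΔN = 623 m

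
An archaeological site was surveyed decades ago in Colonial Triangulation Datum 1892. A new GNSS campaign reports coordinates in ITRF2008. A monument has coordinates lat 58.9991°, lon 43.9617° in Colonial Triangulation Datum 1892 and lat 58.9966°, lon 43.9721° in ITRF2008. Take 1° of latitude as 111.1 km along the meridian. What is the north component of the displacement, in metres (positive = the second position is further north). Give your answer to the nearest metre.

Δφ = 58.9966° − 58.9991° = -0.0025°; Δλ = 43.9721° − 43.9617° = +0.0104°.
ΔN = Δφ × 111100 = -277.7 m; ΔE = Δλ × 111100 × cos(58.9991°) = +0.0104 × 111100 × 0.515052 = 595.1 m.

ΔN = -278 m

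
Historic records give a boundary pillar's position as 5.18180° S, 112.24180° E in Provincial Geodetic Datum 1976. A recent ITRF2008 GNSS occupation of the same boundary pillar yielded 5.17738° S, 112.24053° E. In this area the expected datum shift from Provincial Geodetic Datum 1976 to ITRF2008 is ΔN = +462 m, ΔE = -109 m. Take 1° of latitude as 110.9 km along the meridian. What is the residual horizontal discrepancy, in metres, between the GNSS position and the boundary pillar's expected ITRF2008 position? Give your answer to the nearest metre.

Observed coordinate differences: Δφ = +0.00442°, Δλ = -0.00127°.
Converting to metres (1° lat = 110900 m, cos φ = 0.995913): observed ΔN = 490.2 m, observed ΔE = -140.3 m.
Subtracting the expected shift leaves a residual of 490.2 − (462) = 28.2 m north and -140.3 − (-109) = -31.3 m east.
Residual distance = √(28.2² + (-31.3)²) = 42.1 m.

42 m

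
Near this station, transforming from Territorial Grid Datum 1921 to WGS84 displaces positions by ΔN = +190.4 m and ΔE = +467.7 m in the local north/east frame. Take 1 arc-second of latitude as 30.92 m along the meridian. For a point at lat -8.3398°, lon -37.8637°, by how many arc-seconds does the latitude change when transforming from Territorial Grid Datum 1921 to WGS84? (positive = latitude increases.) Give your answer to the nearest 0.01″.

1″ of latitude = 30.92 m, so Δφ = 190.4 / 30.92 = 6.158″.

Δφ = 6.16″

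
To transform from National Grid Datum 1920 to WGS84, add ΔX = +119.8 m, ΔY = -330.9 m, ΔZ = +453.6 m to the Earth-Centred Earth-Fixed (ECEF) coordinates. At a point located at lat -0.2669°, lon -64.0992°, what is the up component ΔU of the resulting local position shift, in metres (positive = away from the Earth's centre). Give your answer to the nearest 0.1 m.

ΔU = 347.9 m

The local up (radial) axis is (cos φ cos λ, cos φ sin λ, sin φ), giving ΔU = 52.330 + 297.658 − 2.113 = 347.88 m.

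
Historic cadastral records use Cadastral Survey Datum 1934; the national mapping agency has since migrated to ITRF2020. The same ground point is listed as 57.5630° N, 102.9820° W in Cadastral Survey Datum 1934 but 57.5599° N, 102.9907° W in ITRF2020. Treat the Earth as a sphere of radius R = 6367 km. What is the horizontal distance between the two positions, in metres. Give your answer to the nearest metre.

623 m

Δφ = 57.5599° − 57.5630° = -0.0031°; Δλ = -102.9907° − -102.9820° = -0.0087°.
1° along a meridian = πR/180 = 111125 m.
ΔN = Δφ × 111125 = -344.5 m; ΔE = Δλ × 111125 × cos(57.5630°) = -0.0087 × 111125 × 0.536372 = -518.6 m.
Distance = √(ΔE² + ΔN²) = √((-518.6)² + (-344.5)²) = 622.6 m.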